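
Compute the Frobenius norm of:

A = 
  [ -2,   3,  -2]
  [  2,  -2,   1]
||A||_F = 5.099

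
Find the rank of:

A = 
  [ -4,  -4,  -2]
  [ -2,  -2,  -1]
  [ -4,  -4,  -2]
Row reduce:
R2 → R2 - (1/2)·R1
R3 → R3 - (1)·R1
REF = 
  [ -4,  -4,  -2]
  [  0,   0,   0]
  [  0,   0,   0]
Pivot columns: 1 → 1 pivot.

rank(A) = 1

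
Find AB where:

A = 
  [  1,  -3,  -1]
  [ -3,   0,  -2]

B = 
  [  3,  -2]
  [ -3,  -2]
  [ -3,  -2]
AB = 
  [ 15,   6]
  [ -3,  10]

A is 2×3 and B is 3×2, so AB is 2×2. Each entry is (row of A)·(column of B):
AB[1,1] = (1)(3) + (-3)(-3) + (-1)(-3) = 15
AB[1,2] = (1)(-2) + (-3)(-2) + (-1)(-2) = 6
AB[2,1] = (-3)(3) + (0)(-3) + (-2)(-3) = -3
AB[2,2] = (-3)(-2) + (0)(-2) + (-2)(-2) = 10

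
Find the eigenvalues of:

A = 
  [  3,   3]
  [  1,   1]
tr(A) = 4, det(A) = 0
Characteristic polynomial: λ² - tr(A)λ + det(A) = λ² - 4λ
λ² - 4λ = λ(λ - 4)

λ = 4, 0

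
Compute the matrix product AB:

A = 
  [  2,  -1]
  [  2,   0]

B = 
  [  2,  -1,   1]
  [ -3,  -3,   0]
AB = 
  [  7,   1,   2]
  [  4,  -2,   2]

A is 2×2 and B is 2×3, so AB is 2×3. Each entry is (row of A)·(column of B):
AB[1,1] = (2)(2) + (-1)(-3) = 7
AB[1,2] = (2)(-1) + (-1)(-3) = 1
AB[1,3] = (2)(1) + (-1)(0) = 2
AB[2,1] = (2)(2) + (0)(-3) = 4
AB[2,2] = (2)(-1) + (0)(-3) = -2
AB[2,3] = (2)(1) + (0)(0) = 2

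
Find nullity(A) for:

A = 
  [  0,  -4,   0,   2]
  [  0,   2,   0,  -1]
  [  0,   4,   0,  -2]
nullity(A) = 3

Row reduce:
R2 → R2 + (1/2)·R1
R3 → R3 + (1)·R1
REF = 
  [  0,  -4,   0,   2]
  [  0,   0,   0,   0]
  [  0,   0,   0,   0]
Pivot columns: 2 → 1 pivot.
rank(A) = 1, so nullity(A) = 4 - 1 = 3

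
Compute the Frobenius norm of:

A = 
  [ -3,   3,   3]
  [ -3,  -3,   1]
||A||_F = 6.782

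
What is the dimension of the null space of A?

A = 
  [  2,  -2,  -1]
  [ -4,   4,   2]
nullity(A) = 2

Row reduce:
R2 → R2 + (2)·R1
REF = 
  [  2,  -2,  -1]
  [  0,   0,   0]
Pivot columns: 1 → 1 pivot.
rank(A) = 1, so nullity(A) = 3 - 1 = 2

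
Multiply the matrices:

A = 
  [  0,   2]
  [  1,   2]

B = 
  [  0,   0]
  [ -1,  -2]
AB = 
  [ -2,  -4]
  [ -2,  -4]

A is 2×2 and B is 2×2, so AB is 2×2. Each entry is (row of A)·(column of B):
AB[1,1] = (0)(0) + (2)(-1) = -2
AB[1,2] = (0)(0) + (2)(-2) = -4
AB[2,1] = (1)(0) + (2)(-1) = -2
AB[2,2] = (1)(0) + (2)(-2) = -4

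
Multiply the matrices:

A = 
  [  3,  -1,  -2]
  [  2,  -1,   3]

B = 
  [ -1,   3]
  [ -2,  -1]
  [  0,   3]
AB = 
  [ -1,   4]
  [  0,  16]

A is 2×3 and B is 3×2, so AB is 2×2. Each entry is (row of A)·(column of B):
AB[1,1] = (3)(-1) + (-1)(-2) + (-2)(0) = -1
AB[1,2] = (3)(3) + (-1)(-1) + (-2)(3) = 4
AB[2,1] = (2)(-1) + (-1)(-2) + (3)(0) = 0
AB[2,2] = (2)(3) + (-1)(-1) + (3)(3) = 16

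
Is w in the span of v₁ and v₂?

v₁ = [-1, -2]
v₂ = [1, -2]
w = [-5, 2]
Yes

Form the augmented matrix and row-reduce:
[v₁|v₂|w] = 
  [ -1,   1,  -5]
  [ -2,  -2,   2]
R2 → R2 - (2)·R1
REF = 
  [ -1,   1,  -5]
  [  0,  -4,  12]

No row of the form [0 0 | nonzero], so the system is consistent. Back-substitution gives c₁ = 2, c₂ = -3: w = (2)·v₁ + (-3)·v₂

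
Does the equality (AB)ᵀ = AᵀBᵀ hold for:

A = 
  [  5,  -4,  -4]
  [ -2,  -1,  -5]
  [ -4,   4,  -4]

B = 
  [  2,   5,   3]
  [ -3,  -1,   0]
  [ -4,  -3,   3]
No

(AB)ᵀ = 
  [ 38,  19,  -4]
  [ 41,   6, -12]
  [  3, -21, -24]

AᵀBᵀ = 
  [-12, -13, -26]
  [ -1,  13,  31]
  [-45,  17,  19]

The two matrices differ, so (AB)ᵀ ≠ AᵀBᵀ in general. The correct identity is (AB)ᵀ = BᵀAᵀ.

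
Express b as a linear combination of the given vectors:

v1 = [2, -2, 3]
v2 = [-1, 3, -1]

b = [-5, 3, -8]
c1 = -3, c2 = -1

b = -3·v1 + -1·v2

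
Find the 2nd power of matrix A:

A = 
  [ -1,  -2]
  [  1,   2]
A² = A·A:
A²[1,1] = (-1)(-1) + (-2)(1) = -1
A²[1,2] = (-1)(-2) + (-2)(2) = -2
A²[2,1] = (1)(-1) + (2)(1) = 1
A²[2,2] = (1)(-2) + (2)(2) = 2
A² = 
  [ -1,  -2]
  [  1,   2]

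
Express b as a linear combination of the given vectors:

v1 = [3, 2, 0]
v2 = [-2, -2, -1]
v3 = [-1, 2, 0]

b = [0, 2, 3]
c1 = -2, c2 = -3, c3 = 0

b = -2·v1 + -3·v2 + 0·v3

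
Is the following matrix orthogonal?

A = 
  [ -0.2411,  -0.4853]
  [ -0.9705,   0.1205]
No

AᵀA = 
  [  1,   0.0001]
  [  0.0001,   0.2500]
≠ I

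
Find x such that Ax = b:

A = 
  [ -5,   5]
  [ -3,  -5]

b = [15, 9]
Row reduce the augmented matrix [A|b]:
R2 → R2 - (3/5)·R1
REF = 
  [ -5,   5,  15]
  [  0,  -8,   0]

Back-substitution:
x₂ = 0 / (-8) = 0
x₁ = (15 - (5)(0)) / (-5) = -3

x = [-3, 0]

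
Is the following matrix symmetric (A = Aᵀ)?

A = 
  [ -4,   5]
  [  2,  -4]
No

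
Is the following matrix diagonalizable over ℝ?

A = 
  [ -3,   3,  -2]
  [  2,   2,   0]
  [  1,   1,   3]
No

Characteristic polynomial: det(λI - A) = λ³ - 2λ² - 13λ + 36
By the rational root theorem any rational root is an integer dividing 36; none of those is a root, so p(λ) has no rational roots and hence (being an irreducible cubic) no repeated roots.
Discriminant of the cubic: Δ = -7528
Δ < 0 ⇒ one real eigenvalue and a complex-conjugate pair: λ ≈ -3.836, 2.918 + 0.9333i, 2.918 - 0.9333i
Has complex eigenvalues (not diagonalizable over ℝ).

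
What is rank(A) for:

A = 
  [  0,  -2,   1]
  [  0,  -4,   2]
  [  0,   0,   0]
Row reduce:
R2 → R2 - (2)·R1
REF = 
  [  0,  -2,   1]
  [  0,   0,   0]
  [  0,   0,   0]
Pivot columns: 2 → 1 pivot.

rank(A) = 1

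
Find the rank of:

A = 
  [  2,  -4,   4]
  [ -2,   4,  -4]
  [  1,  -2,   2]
rank(A) = 1

Row reduce:
R2 → R2 + (1)·R1
R3 → R3 - (1/2)·R1
REF = 
  [  2,  -4,   4]
  [  0,   0,   0]
  [  0,   0,   0]
Pivot columns: 1 → 1 pivot.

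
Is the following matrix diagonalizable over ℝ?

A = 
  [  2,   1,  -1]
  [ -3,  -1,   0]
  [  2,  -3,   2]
No

Characteristic polynomial: det(λI - A) = λ³ - 3λ² + 5λ + 9
Testing integer divisors of the constant term: p(-1) = 0, so (λ + 1) is a factor:
p(λ) = (λ + 1)(λ² - 4λ + 9)
λ² - 4λ + 9 = 0  ⇒  λ = (4 ± √((-4)² - 4·(9)))/2 = (4 ± √(-20))/2
  = 2 + i√5,  2 - i√5
Eigenvalues: -1, 2 + i√5, 2 - i√5  (≈ -1, 2 + 2.236i, 2 - 2.236i)
Has complex eigenvalues (not diagonalizable over ℝ).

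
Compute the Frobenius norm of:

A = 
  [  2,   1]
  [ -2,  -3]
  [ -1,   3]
||A||_F = 5.292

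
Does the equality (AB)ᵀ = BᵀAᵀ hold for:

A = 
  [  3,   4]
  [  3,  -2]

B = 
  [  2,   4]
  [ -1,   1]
Yes

(AB)ᵀ = 
  [  2,   8]
  [ 16,  10]

BᵀAᵀ = 
  [  2,   8]
  [ 16,  10]

Both sides are equal — this is the standard identity (AB)ᵀ = BᵀAᵀ, which holds for all A, B.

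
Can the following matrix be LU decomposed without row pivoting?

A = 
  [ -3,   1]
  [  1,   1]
Yes.
A[1,1] = -3 ≠ 0, so Gaussian elimination proceeds without a row swap: multiplier ℓ₂₁ = (1)/(-3) = -1/3, and U[2,2] = 1 - (-1/3)(1) = 4/3.
L = 
  [   1,    0]
  [-1/3,    1]
U = 
  [ -3,   1]
  [  0, 4/3]
Check row 2 of LU: [(-1/3)(-3), (-1/3)(1) + (4/3)] = [1, 1] = row 2 of A ✓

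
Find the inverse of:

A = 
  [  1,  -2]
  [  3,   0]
det(A) = (1)(0) - (-2)(3) = 6
For a 2×2 matrix, A⁻¹ = (1/det(A)) · [[d, -b], [-c, a]]
    = (1/6) · [[0, 2], [-3, 1]]

A⁻¹ = 
  [   0,  1/3]
  [-1/2,  1/6]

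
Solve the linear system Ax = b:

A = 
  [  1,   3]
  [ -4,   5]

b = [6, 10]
Row reduce the augmented matrix [A|b]:
R2 → R2 + (4)·R1
REF = 
  [  1,   3,   6]
  [  0,  17,  34]

Back-substitution:
x₂ = 34 / 17 = 2
x₁ = (6 - (3)(2)) / 1 = 0

x = [0, 2]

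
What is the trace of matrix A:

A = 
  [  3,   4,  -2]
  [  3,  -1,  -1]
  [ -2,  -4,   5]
7

tr(A) = 3 + -1 + 5 = 7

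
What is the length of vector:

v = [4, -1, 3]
5.099

||v||₂ = √((4)² + (-1)² + (3)²) = √26 = 5.099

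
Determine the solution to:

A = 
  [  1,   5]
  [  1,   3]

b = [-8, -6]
Row reduce the augmented matrix [A|b]:
R2 → R2 - (1)·R1
REF = 
  [  1,   5,  -8]
  [  0,  -2,   2]

Back-substitution:
x₂ = 2 / (-2) = -1
x₁ = (-8 - (5)(-1)) / 1 = -3

x = [-3, -1]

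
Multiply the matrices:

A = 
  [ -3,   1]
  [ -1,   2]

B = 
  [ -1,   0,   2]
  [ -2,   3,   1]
AB = 
  [  1,   3,  -5]
  [ -3,   6,   0]

A is 2×2 and B is 2×3, so AB is 2×3. Each entry is (row of A)·(column of B):
AB[1,1] = (-3)(-1) + (1)(-2) = 1
AB[1,2] = (-3)(0) + (1)(3) = 3
AB[1,3] = (-3)(2) + (1)(1) = -5
AB[2,1] = (-1)(-1) + (2)(-2) = -3
AB[2,2] = (-1)(0) + (2)(3) = 6
AB[2,3] = (-1)(2) + (2)(1) = 0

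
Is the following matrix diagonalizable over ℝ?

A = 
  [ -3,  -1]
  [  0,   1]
Yes

tr(A) = -2, det(A) = -3
Characteristic polynomial: λ² - tr(A)λ + det(A) = λ² + 2λ - 3
λ² + 2λ - 3 = (λ + 3)(λ - 1)
Eigenvalues: 1, -3
λ=-3: alg. mult. = 1, geom. mult. = 2 - rank(A - (-3)I) = 2 - 1 = 1
λ=1: alg. mult. = 1, geom. mult. = 2 - rank(A - (1)I) = 2 - 1 = 1
Sum of geometric multiplicities equals n, so A has n independent eigenvectors.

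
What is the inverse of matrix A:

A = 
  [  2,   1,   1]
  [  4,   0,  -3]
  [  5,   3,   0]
det(A) = (2)·((0)(0) - (-3)(3)) - (1)·((4)(0) - (-3)(5)) + (1)·((4)(3) - (0)(5))
  = (2)(9) - (1)(15) + (1)(12)
  = 15
det(A) = 15 ≠ 0, so A is invertible.

Cofactors Cᵢⱼ = (-1)ⁱ⁺ʲ·Mᵢⱼ:
C = 
  [  9, -15,  12]
  [  3,  -5,  -1]
  [ -3,  10,  -4]

adj(A) = Cᵀ:
adj(A) = 
  [  9,   3,  -3]
  [-15,  -5,  10]
  [ 12,  -1,  -4]

A⁻¹ = (1/15) · adj(A):
A⁻¹ = 
  [  3/5,   1/5,  -1/5]
  [   -1,  -1/3,   2/3]
  [  4/5, -1/15, -4/15]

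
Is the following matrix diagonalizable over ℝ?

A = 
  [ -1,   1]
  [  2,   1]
Yes

tr(A) = 0, det(A) = -3
Characteristic polynomial: λ² - tr(A)λ + det(A) = λ² - 3
λ² - 3 = 0  ⇒  λ = (0 ± √((0)² - 4·(-3)))/2 = (0 ± √(12))/2
  = √3,  -√3
Eigenvalues: √3, -√3  (≈ 1.732, -1.732)
The two irrational eigenvalues are distinct (simple), so each has alg. mult. = geom. mult. = 1.
Sum of geometric multiplicities equals n, so A has n independent eigenvectors.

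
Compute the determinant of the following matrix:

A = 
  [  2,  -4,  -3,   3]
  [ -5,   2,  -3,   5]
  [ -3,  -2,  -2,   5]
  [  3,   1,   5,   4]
-683

Cofactor expansion along row 1: det(A) = a₁₁M₁₁ - a₁₂M₁₂ + a₁₃M₁₃ - a₁₄M₁₄

M₁₁ = det[[2, -3, 5]; [-2, -2, 5]; [1, 5, 4]]
  = (2)·((-2)(4) - (5)(5)) - (-3)·((-2)(4) - (5)(1)) + (5)·((-2)(5) - (-2)(1))
  = (2)(-33) - (-3)(-13) + (5)(-8)
  = -145
M₁₂ = det[[-5, -3, 5]; [-3, -2, 5]; [3, 5, 4]]
  = (-5)·((-2)(4) - (5)(5)) - (-3)·((-3)(4) - (5)(3)) + (5)·((-3)(5) - (-2)(3))
  = (-5)(-33) - (-3)(-27) + (5)(-9)
  = 39
M₁₃ = det[[-5, 2, 5]; [-3, -2, 5]; [3, 1, 4]]
  = (-5)·((-2)(4) - (5)(1)) - (2)·((-3)(4) - (5)(3)) + (5)·((-3)(1) - (-2)(3))
  = (-5)(-13) - (2)(-27) + (5)(3)
  = 134
M₁₄ = det[[-5, 2, -3]; [-3, -2, -2]; [3, 1, 5]]
  = (-5)·((-2)(5) - (-2)(1)) - (2)·((-3)(5) - (-2)(3)) + (-3)·((-3)(1) - (-2)(3))
  = (-5)(-8) - (2)(-9) + (-3)(3)
  = 49

det(A) = (2)(-145) - (-4)(39) + (-3)(134) - (3)(49) = -683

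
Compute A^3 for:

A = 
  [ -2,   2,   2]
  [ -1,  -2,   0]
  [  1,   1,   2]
A² = A·A:
A²[1,1] = (-2)(-2) + (2)(-1) + (2)(1) = 4
A²[1,2] = (-2)(2) + (2)(-2) + (2)(1) = -6
A²[1,3] = (-2)(2) + (2)(0) + (2)(2) = 0
A²[2,1] = (-1)(-2) + (-2)(-1) + (0)(1) = 4
A²[2,2] = (-1)(2) + (-2)(-2) + (0)(1) = 2
A²[2,3] = (-1)(2) + (-2)(0) + (0)(2) = -2
A²[3,1] = (1)(-2) + (1)(-1) + (2)(1) = -1
A²[3,2] = (1)(2) + (1)(-2) + (2)(1) = 2
A²[3,3] = (1)(2) + (1)(0) + (2)(2) = 6
A² = 
  [  4,  -6,   0]
  [  4,   2,  -2]
  [ -1,   2,   6]

A^3 = A^2·A:
A^3[1,1] = (4)(-2) + (-6)(-1) + (0)(1) = -2
A^3[1,2] = (4)(2) + (-6)(-2) + (0)(1) = 20
A^3[1,3] = (4)(2) + (-6)(0) + (0)(2) = 8
A^3[2,1] = (4)(-2) + (2)(-1) + (-2)(1) = -12
A^3[2,2] = (4)(2) + (2)(-2) + (-2)(1) = 2
A^3[2,3] = (4)(2) + (2)(0) + (-2)(2) = 4
A^3[3,1] = (-1)(-2) + (2)(-1) + (6)(1) = 6
A^3[3,2] = (-1)(2) + (2)(-2) + (6)(1) = 0
A^3[3,3] = (-1)(2) + (2)(0) + (6)(2) = 10
A^3 = 
  [ -2,  20,   8]
  [-12,   2,   4]
  [  6,   0,  10]

Therefore
A^3 = 
  [ -2,  20,   8]
  [-12,   2,   4]
  [  6,   0,  10]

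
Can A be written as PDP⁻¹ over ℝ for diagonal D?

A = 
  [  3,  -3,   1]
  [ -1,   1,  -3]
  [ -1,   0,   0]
No

Characteristic polynomial: det(λI - A) = λ³ - 4λ² + λ + 8
By the rational root theorem any rational root is an integer dividing 8; none of those is a root, so p(λ) has no rational roots and hence (being an irreducible cubic) no repeated roots.
Discriminant of the cubic: Δ = -244
Δ < 0 ⇒ one real eigenvalue and a complex-conjugate pair: λ ≈ 2.576 + 0.5497i, 2.576 - 0.5497i, -1.153
Has complex eigenvalues (not diagonalizable over ℝ).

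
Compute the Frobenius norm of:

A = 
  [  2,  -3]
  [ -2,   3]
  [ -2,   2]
||A||_F = 5.831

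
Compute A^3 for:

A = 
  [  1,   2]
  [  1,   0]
A² = A·A:
A²[1,1] = (1)(1) + (2)(1) = 3
A²[1,2] = (1)(2) + (2)(0) = 2
A²[2,1] = (1)(1) + (0)(1) = 1
A²[2,2] = (1)(2) + (0)(0) = 2
A² = 
  [  3,   2]
  [  1,   2]

A^3 = A^2·A:
A^3[1,1] = (3)(1) + (2)(1) = 5
A^3[1,2] = (3)(2) + (2)(0) = 6
A^3[2,1] = (1)(1) + (2)(1) = 3
A^3[2,2] = (1)(2) + (2)(0) = 2
A^3 = 
  [  5,   6]
  [  3,   2]

Therefore
A^3 = 
  [  5,   6]
  [  3,   2]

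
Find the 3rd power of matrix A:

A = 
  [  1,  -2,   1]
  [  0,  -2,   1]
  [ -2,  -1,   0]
A^3 = 
  [  1,   1,   0]
  [  2,   0,   1]
  [  4,  -5,   4]

A² = A·A:
A²[1,1] = (1)(1) + (-2)(0) + (1)(-2) = -1
A²[1,2] = (1)(-2) + (-2)(-2) + (1)(-1) = 1
A²[1,3] = (1)(1) + (-2)(1) + (1)(0) = -1
A²[2,1] = (0)(1) + (-2)(0) + (1)(-2) = -2
A²[2,2] = (0)(-2) + (-2)(-2) + (1)(-1) = 3
A²[2,3] = (0)(1) + (-2)(1) + (1)(0) = -2
A²[3,1] = (-2)(1) + (-1)(0) + (0)(-2) = -2
A²[3,2] = (-2)(-2) + (-1)(-2) + (0)(-1) = 6
A²[3,3] = (-2)(1) + (-1)(1) + (0)(0) = -3
A² = 
  [ -1,   1,  -1]
  [ -2,   3,  -2]
  [ -2,   6,  -3]

A^3 = A^2·A:
A^3[1,1] = (-1)(1) + (1)(0) + (-1)(-2) = 1
A^3[1,2] = (-1)(-2) + (1)(-2) + (-1)(-1) = 1
A^3[1,3] = (-1)(1) + (1)(1) + (-1)(0) = 0
A^3[2,1] = (-2)(1) + (3)(0) + (-2)(-2) = 2
A^3[2,2] = (-2)(-2) + (3)(-2) + (-2)(-1) = 0
A^3[2,3] = (-2)(1) + (3)(1) + (-2)(0) = 1
A^3[3,1] = (-2)(1) + (6)(0) + (-3)(-2) = 4
A^3[3,2] = (-2)(-2) + (6)(-2) + (-3)(-1) = -5
A^3[3,3] = (-2)(1) + (6)(1) + (-3)(0) = 4
A^3 = 
  [  1,   1,   0]
  [  2,   0,   1]
  [  4,  -5,   4]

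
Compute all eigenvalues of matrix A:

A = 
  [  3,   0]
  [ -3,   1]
λ = 3, 1

tr(A) = 4, det(A) = 3
Characteristic polynomial: λ² - tr(A)λ + det(A) = λ² - 4λ + 3
λ² - 4λ + 3 = (λ - 1)(λ - 3)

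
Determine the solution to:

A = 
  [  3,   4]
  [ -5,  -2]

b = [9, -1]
x = [-1, 3]

Row reduce the augmented matrix [A|b]:
R2 → R2 + (5/3)·R1
REF = 
  [   3,    4,    9]
  [   0, 14/3,   14]

Back-substitution:
x₂ = 14 / (14/3) = 3
x₁ = (9 - (4)(3)) / 3 = -1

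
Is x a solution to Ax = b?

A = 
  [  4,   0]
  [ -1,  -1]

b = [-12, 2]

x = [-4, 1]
No

Ax = [-16, 3] ≠ b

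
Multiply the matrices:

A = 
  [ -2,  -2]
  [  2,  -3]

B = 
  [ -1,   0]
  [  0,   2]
A is 2×2 and B is 2×2, so AB is 2×2. Each entry is (row of A)·(column of B):
AB[1,1] = (-2)(-1) + (-2)(0) = 2
AB[1,2] = (-2)(0) + (-2)(2) = -4
AB[2,1] = (2)(-1) + (-3)(0) = -2
AB[2,2] = (2)(0) + (-3)(2) = -6

AB = 
  [  2,  -4]
  [ -2,  -6]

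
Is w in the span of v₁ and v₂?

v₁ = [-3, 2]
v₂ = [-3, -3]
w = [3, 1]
Yes

Form the augmented matrix and row-reduce:
[v₁|v₂|w] = 
  [ -3,  -3,   3]
  [  2,  -3,   1]
R2 → R2 + (2/3)·R1
REF = 
  [ -3,  -3,   3]
  [  0,  -5,   3]

No row of the form [0 0 | nonzero], so the system is consistent. Back-substitution gives c₁ = -2/5, c₂ = -3/5: w = (-2/5)·v₁ + (-3/5)·v₂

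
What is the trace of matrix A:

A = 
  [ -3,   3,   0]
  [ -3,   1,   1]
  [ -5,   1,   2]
0

tr(A) = -3 + 1 + 2 = 0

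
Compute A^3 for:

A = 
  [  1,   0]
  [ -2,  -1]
A^3 = 
  [  1,   0]
  [ -2,  -1]

A² = A·A:
A²[1,1] = (1)(1) + (0)(-2) = 1
A²[1,2] = (1)(0) + (0)(-1) = 0
A²[2,1] = (-2)(1) + (-1)(-2) = 0
A²[2,2] = (-2)(0) + (-1)(-1) = 1
A² = 
  [  1,   0]
  [  0,   1]

A^3 = A^2·A:
A^3[1,1] = (1)(1) + (0)(-2) = 1
A^3[1,2] = (1)(0) + (0)(-1) = 0
A^3[2,1] = (0)(1) + (1)(-2) = -2
A^3[2,2] = (0)(0) + (1)(-1) = -1
A^3 = 
  [  1,   0]
  [ -2,  -1]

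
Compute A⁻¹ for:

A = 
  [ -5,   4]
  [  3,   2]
det(A) = (-5)(2) - (4)(3) = -22
For a 2×2 matrix, A⁻¹ = (1/det(A)) · [[d, -b], [-c, a]]
    = (-1/22) · [[2, -4], [-3, -5]]

A⁻¹ = 
  [-1/11,  2/11]
  [ 3/22,  5/22]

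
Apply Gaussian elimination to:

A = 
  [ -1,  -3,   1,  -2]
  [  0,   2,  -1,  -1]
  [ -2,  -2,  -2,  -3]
Row operations:
R3 → R3 - (2)·R1
R3 → R3 - (2)·R2

Resulting echelon form:
REF = 
  [ -1,  -3,   1,  -2]
  [  0,   2,  -1,  -1]
  [  0,   0,  -2,   3]

Rank = 3 (number of non-zero pivot rows).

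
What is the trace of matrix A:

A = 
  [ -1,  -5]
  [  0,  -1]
-2

tr(A) = -1 + -1 = -2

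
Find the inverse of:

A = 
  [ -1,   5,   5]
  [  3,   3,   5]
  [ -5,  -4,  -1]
det(A) = (-1)·((3)(-1) - (5)(-4)) - (5)·((3)(-1) - (5)(-5)) + (5)·((3)(-4) - (3)(-5))
  = (-1)(17) - (5)(22) + (5)(3)
  = -112
det(A) = -112 ≠ 0, so A is invertible.

Cofactors Cᵢⱼ = (-1)ⁱ⁺ʲ·Mᵢⱼ:
C = 
  [ 17, -22,   3]
  [-15,  26, -29]
  [ 10,  20, -18]

adj(A) = Cᵀ:
adj(A) = 
  [ 17, -15,  10]
  [-22,  26,  20]
  [  3, -29, -18]

A⁻¹ = (-1/112) · adj(A):
A⁻¹ = 
  [-17/112,  15/112,   -5/56]
  [  11/56,  -13/56,   -5/28]
  [ -3/112,  29/112,    9/56]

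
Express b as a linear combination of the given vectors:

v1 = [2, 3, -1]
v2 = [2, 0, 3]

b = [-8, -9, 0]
c1 = -3, c2 = -1

b = -3·v1 + -1·v2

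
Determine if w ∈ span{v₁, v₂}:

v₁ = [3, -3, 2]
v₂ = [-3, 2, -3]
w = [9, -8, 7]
Yes

Form the augmented matrix and row-reduce:
[v₁|v₂|w] = 
  [  3,  -3,   9]
  [ -3,   2,  -8]
  [  2,  -3,   7]
R2 → R2 + (1)·R1
R3 → R3 - (2/3)·R1
R3 → R3 - (1)·R2
REF = 
  [  3,  -3,   9]
  [  0,  -1,   1]
  [  0,   0,   0]

No row of the form [0 0 | nonzero], so the system is consistent. Back-substitution gives c₁ = 2, c₂ = -1: w = (2)·v₁ + (-1)·v₂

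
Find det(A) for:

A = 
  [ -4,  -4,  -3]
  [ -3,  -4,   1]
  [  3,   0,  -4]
Cofactor expansion along row 1:
det(A) = (-4)·((-4)(-4) - (1)(0)) - (-4)·((-3)(-4) - (1)(3)) + (-3)·((-3)(0) - (-4)(3))
  = (-4)(16) - (-4)(9) + (-3)(12)
  = -64

det(A) = -64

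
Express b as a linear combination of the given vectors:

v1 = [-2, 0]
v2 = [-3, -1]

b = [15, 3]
c1 = -3, c2 = -3

b = -3·v1 + -3·v2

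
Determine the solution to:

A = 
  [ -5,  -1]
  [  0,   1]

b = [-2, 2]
Row reduce the augmented matrix [A|b]:
(already in echelon form)
REF = 
  [ -5,  -1,  -2]
  [  0,   1,   2]

Back-substitution:
x₂ = 2 / 1 = 2
x₁ = (-2 - (-1)(2)) / (-5) = 0

x = [0, 2]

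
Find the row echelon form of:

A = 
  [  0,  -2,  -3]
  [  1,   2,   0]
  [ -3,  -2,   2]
Row operations:
Swap R1 ↔ R2
R3 → R3 + (3)·R1
R3 → R3 + (2)·R2

Resulting echelon form:
REF = 
  [  1,   2,   0]
  [  0,  -2,  -3]
  [  0,   0,  -4]

Rank = 3 (number of non-zero pivot rows).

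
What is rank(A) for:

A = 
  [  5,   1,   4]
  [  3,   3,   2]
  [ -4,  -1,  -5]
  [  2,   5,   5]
rank(A) = 3

Row reduce:
R2 → R2 - (3/5)·R1
R3 → R3 + (4/5)·R1
R4 → R4 - (2/5)·R1
R3 → R3 + (1/12)·R2
R4 → R4 - (23/12)·R2
R4 → R4 + (25/11)·R3
REF = 
  [    5,     1,     4]
  [    0,  12/5,  -2/5]
  [    0,     0, -11/6]
  [    0,     0,     0]
Pivot columns: 1, 2, 3 → 3 pivots.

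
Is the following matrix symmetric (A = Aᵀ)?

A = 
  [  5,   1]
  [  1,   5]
Yes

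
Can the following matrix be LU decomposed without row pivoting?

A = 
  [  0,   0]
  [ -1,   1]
No.
A[1,1] = 0 but A[2,1] = -1 ≠ 0. Any LU with L unit lower triangular has (LU)[1,1] = U[1,1] and (LU)[2,1] = L[2,1]·U[1,1]; matching A forces U[1,1] = 0, which then forces (LU)[2,1] = 0 ≠ -1. A row swap (pivoting) is required.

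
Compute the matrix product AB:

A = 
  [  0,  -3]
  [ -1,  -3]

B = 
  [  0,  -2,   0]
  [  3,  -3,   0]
A is 2×2 and B is 2×3, so AB is 2×3. Each entry is (row of A)·(column of B):
AB[1,1] = (0)(0) + (-3)(3) = -9
AB[1,2] = (0)(-2) + (-3)(-3) = 9
AB[1,3] = (0)(0) + (-3)(0) = 0
AB[2,1] = (-1)(0) + (-3)(3) = -9
AB[2,2] = (-1)(-2) + (-3)(-3) = 11
AB[2,3] = (-1)(0) + (-3)(0) = 0

AB = 
  [ -9,   9,   0]
  [ -9,  11,   0]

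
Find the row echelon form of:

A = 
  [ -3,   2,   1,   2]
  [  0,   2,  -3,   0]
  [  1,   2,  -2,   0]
Row operations:
R3 → R3 + (1/3)·R1
R3 → R3 - (4/3)·R2

Resulting echelon form:
REF = 
  [ -3,   2,   1,   2]
  [  0,   2,  -3,   0]
  [  0,   0, 7/3, 2/3]

Rank = 3 (number of non-zero pivot rows).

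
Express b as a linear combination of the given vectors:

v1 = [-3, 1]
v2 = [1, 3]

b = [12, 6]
c1 = -3, c2 = 3

b = -3·v1 + 3·v2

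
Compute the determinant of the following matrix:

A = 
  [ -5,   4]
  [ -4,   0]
For a 2×2 matrix, det = ad - bc = (-5)(0) - (4)(-4) = 16

det(A) = 16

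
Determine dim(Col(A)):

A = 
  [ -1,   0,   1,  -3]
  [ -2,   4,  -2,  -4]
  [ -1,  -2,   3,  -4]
dim(Col(A)) = 2

Row reduce:
R2 → R2 - (2)·R1
R3 → R3 - (1)·R1
R3 → R3 + (1/2)·R2
REF = 
  [ -1,   0,   1,  -3]
  [  0,   4,  -4,   2]
  [  0,   0,   0,   0]
Pivot columns: 1, 2 → 2 pivots.
dim(Col(A)) = number of pivot columns = 2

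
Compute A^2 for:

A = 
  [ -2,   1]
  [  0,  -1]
A² = A·A:
A²[1,1] = (-2)(-2) + (1)(0) = 4
A²[1,2] = (-2)(1) + (1)(-1) = -3
A²[2,1] = (0)(-2) + (-1)(0) = 0
A²[2,2] = (0)(1) + (-1)(-1) = 1
A² = 
  [  4,  -3]
  [  0,   1]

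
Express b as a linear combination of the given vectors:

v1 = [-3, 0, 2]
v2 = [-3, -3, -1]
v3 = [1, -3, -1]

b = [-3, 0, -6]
c1 = -3, c2 = 3, c3 = -3

b = -3·v1 + 3·v2 + -3·v3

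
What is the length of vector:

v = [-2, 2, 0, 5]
5.745

||v||₂ = √((-2)² + (2)² + (0)² + (5)²) = √33 = 5.745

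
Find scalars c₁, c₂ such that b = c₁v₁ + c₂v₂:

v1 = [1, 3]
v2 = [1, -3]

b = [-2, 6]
c1 = 0, c2 = -2

b = 0·v1 + -2·v2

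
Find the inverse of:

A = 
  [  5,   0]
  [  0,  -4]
det(A) = (5)(-4) - (0)(0) = -20
For a 2×2 matrix, A⁻¹ = (1/det(A)) · [[d, -b], [-c, a]]
    = (-1/20) · [[-4, 0], [0, 5]]

A⁻¹ = 
  [ 1/5,    0]
  [   0, -1/4]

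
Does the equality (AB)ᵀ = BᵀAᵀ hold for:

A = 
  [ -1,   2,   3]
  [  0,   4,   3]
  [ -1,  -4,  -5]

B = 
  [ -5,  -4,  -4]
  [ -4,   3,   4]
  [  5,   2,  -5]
Yes

(AB)ᵀ = 
  [ 12,  -1,  -4]
  [ 16,  18, -18]
  [ -3,   1,  13]

BᵀAᵀ = 
  [ 12,  -1,  -4]
  [ 16,  18, -18]
  [ -3,   1,  13]

Both sides are equal — this is the standard identity (AB)ᵀ = BᵀAᵀ, which holds for all A, B.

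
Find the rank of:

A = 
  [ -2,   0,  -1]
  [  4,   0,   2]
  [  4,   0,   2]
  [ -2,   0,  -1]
Row reduce:
R2 → R2 + (2)·R1
R3 → R3 + (2)·R1
R4 → R4 - (1)·R1
REF = 
  [ -2,   0,  -1]
  [  0,   0,   0]
  [  0,   0,   0]
  [  0,   0,   0]
Pivot columns: 1 → 1 pivot.

rank(A) = 1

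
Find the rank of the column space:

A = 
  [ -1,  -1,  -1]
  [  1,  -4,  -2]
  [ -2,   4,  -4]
Row reduce:
R2 → R2 + (1)·R1
R3 → R3 - (2)·R1
R3 → R3 + (6/5)·R2
REF = 
  [   -1,    -1,    -1]
  [    0,    -5,    -3]
  [    0,     0, -28/5]
Pivot columns: 1, 2, 3 → 3 pivots.
dim(Col(A)) = number of pivot columns = 3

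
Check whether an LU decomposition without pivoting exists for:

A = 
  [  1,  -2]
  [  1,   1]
Yes.
A[1,1] = 1 ≠ 0, so Gaussian elimination proceeds without a row swap: multiplier ℓ₂₁ = (1)/(1) = 1, and U[2,2] = 1 - (1)(-2) = 3.
L = 
  [  1,   0]
  [  1,   1]
U = 
  [  1,  -2]
  [  0,   3]
Check row 2 of LU: [(1)(1), (1)(-2) + 3] = [1, 1] = row 2 of A ✓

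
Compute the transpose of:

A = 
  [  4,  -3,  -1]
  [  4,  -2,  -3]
Aᵀ = 
  [  4,   4]
  [ -3,  -2]
  [ -1,  -3]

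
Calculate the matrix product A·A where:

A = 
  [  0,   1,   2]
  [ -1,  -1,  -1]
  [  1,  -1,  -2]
A² = A·A:
A²[1,1] = (0)(0) + (1)(-1) + (2)(1) = 1
A²[1,2] = (0)(1) + (1)(-1) + (2)(-1) = -3
A²[1,3] = (0)(2) + (1)(-1) + (2)(-2) = -5
A²[2,1] = (-1)(0) + (-1)(-1) + (-1)(1) = 0
A²[2,2] = (-1)(1) + (-1)(-1) + (-1)(-1) = 1
A²[2,3] = (-1)(2) + (-1)(-1) + (-1)(-2) = 1
A²[3,1] = (1)(0) + (-1)(-1) + (-2)(1) = -1
A²[3,2] = (1)(1) + (-1)(-1) + (-2)(-1) = 4
A²[3,3] = (1)(2) + (-1)(-1) + (-2)(-2) = 7
A² = 
  [  1,  -3,  -5]
  [  0,   1,   1]
  [ -1,   4,   7]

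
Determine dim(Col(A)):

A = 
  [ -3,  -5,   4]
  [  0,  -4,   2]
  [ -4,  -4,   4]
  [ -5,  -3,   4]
Row reduce:
R3 → R3 - (4/3)·R1
R4 → R4 - (5/3)·R1
R3 → R3 + (2/3)·R2
R4 → R4 + (4/3)·R2
REF = 
  [ -3,  -5,   4]
  [  0,  -4,   2]
  [  0,   0,   0]
  [  0,   0,   0]
Pivot columns: 1, 2 → 2 pivots.
dim(Col(A)) = number of pivot columns = 2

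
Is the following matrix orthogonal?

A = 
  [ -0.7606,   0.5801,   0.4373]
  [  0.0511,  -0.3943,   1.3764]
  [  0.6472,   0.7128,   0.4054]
No

AᵀA = 
  [  1,   0,   0.0001]
  [  0,   1.0001,  -0.0001]
  [  0.0001,  -0.0001,   2.2501]
≠ I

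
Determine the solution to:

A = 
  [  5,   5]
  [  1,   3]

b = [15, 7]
Row reduce the augmented matrix [A|b]:
R2 → R2 - (1/5)·R1
REF = 
  [  5,   5,  15]
  [  0,   2,   4]

Back-substitution:
x₂ = 4 / 2 = 2
x₁ = (15 - (5)(2)) / 5 = 1

x = [1, 2]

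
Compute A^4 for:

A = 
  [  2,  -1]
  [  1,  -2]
A² = A·A:
A²[1,1] = (2)(2) + (-1)(1) = 3
A²[1,2] = (2)(-1) + (-1)(-2) = 0
A²[2,1] = (1)(2) + (-2)(1) = 0
A²[2,2] = (1)(-1) + (-2)(-2) = 3
A² = 
  [  3,   0]
  [  0,   3]

A^3 = A^2·A:
A^3[1,1] = (3)(2) + (0)(1) = 6
A^3[1,2] = (3)(-1) + (0)(-2) = -3
A^3[2,1] = (0)(2) + (3)(1) = 3
A^3[2,2] = (0)(-1) + (3)(-2) = -6
A^3 = 
  [  6,  -3]
  [  3,  -6]

A^4 = A^3·A:
A^4[1,1] = (6)(2) + (-3)(1) = 9
A^4[1,2] = (6)(-1) + (-3)(-2) = 0
A^4[2,1] = (3)(2) + (-6)(1) = 0
A^4[2,2] = (3)(-1) + (-6)(-2) = 9
A^4 = 
  [  9,   0]
  [  0,   9]

Therefore
A^4 = 
  [  9,   0]
  [  0,   9]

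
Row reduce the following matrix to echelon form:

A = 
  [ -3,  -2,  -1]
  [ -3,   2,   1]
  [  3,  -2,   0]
Row operations:
R2 → R2 - (1)·R1
R3 → R3 + (1)·R1
R3 → R3 + (1)·R2

Resulting echelon form:
REF = 
  [ -3,  -2,  -1]
  [  0,   4,   2]
  [  0,   0,   1]

Rank = 3 (number of non-zero pivot rows).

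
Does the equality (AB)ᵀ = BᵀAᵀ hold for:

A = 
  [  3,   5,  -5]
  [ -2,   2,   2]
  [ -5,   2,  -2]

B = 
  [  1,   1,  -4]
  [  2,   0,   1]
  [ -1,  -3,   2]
Yes

(AB)ᵀ = 
  [ 18,   0,   1]
  [ 18,  -8,   1]
  [-17,  14,  18]

BᵀAᵀ = 
  [ 18,   0,   1]
  [ 18,  -8,   1]
  [-17,  14,  18]

Both sides are equal — this is the standard identity (AB)ᵀ = BᵀAᵀ, which holds for all A, B.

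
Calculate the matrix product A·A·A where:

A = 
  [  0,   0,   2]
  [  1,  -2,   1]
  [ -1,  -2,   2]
A^3 = 
  [ -8,   0,   0]
  [  0,  -8,   0]
  [  0,   0,  -8]

A² = A·A:
A²[1,1] = (0)(0) + (0)(1) + (2)(-1) = -2
A²[1,2] = (0)(0) + (0)(-2) + (2)(-2) = -4
A²[1,3] = (0)(2) + (0)(1) + (2)(2) = 4
A²[2,1] = (1)(0) + (-2)(1) + (1)(-1) = -3
A²[2,2] = (1)(0) + (-2)(-2) + (1)(-2) = 2
A²[2,3] = (1)(2) + (-2)(1) + (1)(2) = 2
A²[3,1] = (-1)(0) + (-2)(1) + (2)(-1) = -4
A²[3,2] = (-1)(0) + (-2)(-2) + (2)(-2) = 0
A²[3,3] = (-1)(2) + (-2)(1) + (2)(2) = 0
A² = 
  [ -2,  -4,   4]
  [ -3,   2,   2]
  [ -4,   0,   0]

A^3 = A^2·A:
A^3[1,1] = (-2)(0) + (-4)(1) + (4)(-1) = -8
A^3[1,2] = (-2)(0) + (-4)(-2) + (4)(-2) = 0
A^3[1,3] = (-2)(2) + (-4)(1) + (4)(2) = 0
A^3[2,1] = (-3)(0) + (2)(1) + (2)(-1) = 0
A^3[2,2] = (-3)(0) + (2)(-2) + (2)(-2) = -8
A^3[2,3] = (-3)(2) + (2)(1) + (2)(2) = 0
A^3[3,1] = (-4)(0) + (0)(1) + (0)(-1) = 0
A^3[3,2] = (-4)(0) + (0)(-2) + (0)(-2) = 0
A^3[3,3] = (-4)(2) + (0)(1) + (0)(2) = -8
A^3 = 
  [ -8,   0,   0]
  [  0,  -8,   0]
  [  0,   0,  -8]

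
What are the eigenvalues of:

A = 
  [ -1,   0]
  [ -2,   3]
λ = 3, -1

tr(A) = 2, det(A) = -3
Characteristic polynomial: λ² - tr(A)λ + det(A) = λ² - 2λ - 3
λ² - 2λ - 3 = (λ + 1)(λ - 3)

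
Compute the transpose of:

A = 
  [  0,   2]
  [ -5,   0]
Aᵀ = 
  [  0,  -5]
  [  2,   0]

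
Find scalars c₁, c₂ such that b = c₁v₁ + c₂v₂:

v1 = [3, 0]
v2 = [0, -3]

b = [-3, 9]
c1 = -1, c2 = -3

b = -1·v1 + -3·v2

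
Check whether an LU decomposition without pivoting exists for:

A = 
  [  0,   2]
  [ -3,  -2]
No.
A[1,1] = 0 but A[2,1] = -3 ≠ 0. Any LU with L unit lower triangular has (LU)[1,1] = U[1,1] and (LU)[2,1] = L[2,1]·U[1,1]; matching A forces U[1,1] = 0, which then forces (LU)[2,1] = 0 ≠ -3. A row swap (pivoting) is required.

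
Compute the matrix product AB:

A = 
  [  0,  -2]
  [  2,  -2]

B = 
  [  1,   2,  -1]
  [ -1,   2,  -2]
AB = 
  [  2,  -4,   4]
  [  4,   0,   2]

A is 2×2 and B is 2×3, so AB is 2×3. Each entry is (row of A)·(column of B):
AB[1,1] = (0)(1) + (-2)(-1) = 2
AB[1,2] = (0)(2) + (-2)(2) = -4
AB[1,3] = (0)(-1) + (-2)(-2) = 4
AB[2,1] = (2)(1) + (-2)(-1) = 4
AB[2,2] = (2)(2) + (-2)(2) = 0
AB[2,3] = (2)(-1) + (-2)(-2) = 2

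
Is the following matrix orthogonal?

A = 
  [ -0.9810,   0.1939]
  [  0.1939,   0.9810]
Yes

AᵀA = 
  [  1,   0]
  [  0,   1]
≈ I (equal to I up to the 4-dp rounding of the entries)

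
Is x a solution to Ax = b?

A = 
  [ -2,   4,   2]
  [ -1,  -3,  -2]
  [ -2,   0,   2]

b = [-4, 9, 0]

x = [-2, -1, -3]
No

Ax = [-6, 11, -2] ≠ b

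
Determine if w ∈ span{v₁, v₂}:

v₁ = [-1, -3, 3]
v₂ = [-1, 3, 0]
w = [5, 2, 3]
No

Form the augmented matrix and row-reduce:
[v₁|v₂|w] = 
  [ -1,  -1,   5]
  [ -3,   3,   2]
  [  3,   0,   3]
R2 → R2 - (3)·R1
R3 → R3 + (3)·R1
R3 → R3 + (1/2)·R2
REF = 
  [  -1,   -1,    5]
  [   0,    6,  -13]
  [   0,    0, 23/2]

Row 3 reads [0 0 | 23/2], i.e. 0 = 23/2, so the system is inconsistent and w ∉ span{v₁, v₂}.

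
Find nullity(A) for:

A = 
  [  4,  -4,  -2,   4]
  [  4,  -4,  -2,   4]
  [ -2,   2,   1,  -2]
nullity(A) = 3

Row reduce:
R2 → R2 - (1)·R1
R3 → R3 + (1/2)·R1
REF = 
  [  4,  -4,  -2,   4]
  [  0,   0,   0,   0]
  [  0,   0,   0,   0]
Pivot columns: 1 → 1 pivot.
rank(A) = 1, so nullity(A) = 4 - 1 = 3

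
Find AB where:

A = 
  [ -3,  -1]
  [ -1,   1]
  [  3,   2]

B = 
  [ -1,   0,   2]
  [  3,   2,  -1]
A is 3×2 and B is 2×3, so AB is 3×3. Each entry is (row of A)·(column of B):
AB[1,1] = (-3)(-1) + (-1)(3) = 0
AB[1,2] = (-3)(0) + (-1)(2) = -2
AB[1,3] = (-3)(2) + (-1)(-1) = -5
AB[2,1] = (-1)(-1) + (1)(3) = 4
AB[2,2] = (-1)(0) + (1)(2) = 2
AB[2,3] = (-1)(2) + (1)(-1) = -3
AB[3,1] = (3)(-1) + (2)(3) = 3
AB[3,2] = (3)(0) + (2)(2) = 4
AB[3,3] = (3)(2) + (2)(-1) = 4

AB = 
  [  0,  -2,  -5]
  [  4,   2,  -3]
  [  3,   4,   4]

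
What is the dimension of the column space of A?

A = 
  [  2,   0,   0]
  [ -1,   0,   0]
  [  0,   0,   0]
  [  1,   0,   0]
dim(Col(A)) = 1

Row reduce:
R2 → R2 + (1/2)·R1
R4 → R4 - (1/2)·R1
REF = 
  [  2,   0,   0]
  [  0,   0,   0]
  [  0,   0,   0]
  [  0,   0,   0]
Pivot columns: 1 → 1 pivot.
dim(Col(A)) = number of pivot columns = 1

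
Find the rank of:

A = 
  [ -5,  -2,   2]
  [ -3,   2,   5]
rank(A) = 2

Row reduce:
R2 → R2 - (3/5)·R1
REF = 
  [  -5,   -2,    2]
  [   0, 16/5, 19/5]
Pivot columns: 1, 2 → 2 pivots.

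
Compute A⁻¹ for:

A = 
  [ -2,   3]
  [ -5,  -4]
det(A) = (-2)(-4) - (3)(-5) = 23
For a 2×2 matrix, A⁻¹ = (1/det(A)) · [[d, -b], [-c, a]]
    = (1/23) · [[-4, -3], [5, -2]]

A⁻¹ = 
  [-4/23, -3/23]
  [ 5/23, -2/23]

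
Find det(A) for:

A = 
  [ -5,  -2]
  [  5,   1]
For a 2×2 matrix, det = ad - bc = (-5)(1) - (-2)(5) = 5

det(A) = 5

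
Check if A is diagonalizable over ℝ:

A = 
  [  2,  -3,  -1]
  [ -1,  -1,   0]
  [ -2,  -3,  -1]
Yes

Characteristic polynomial: det(λI - A) = λ³ - 8λ - 4
By the rational root theorem any rational root is an integer dividing 4; none of those is a root, so p(λ) has no rational roots and hence (being an irreducible cubic) no repeated roots.
Discriminant of the cubic: Δ = 1616
Δ > 0 ⇒ three distinct real eigenvalues: λ ≈ -2.534, -0.5173, 3.051
Three distinct real eigenvalues, so A has 3 independent eigenvectors.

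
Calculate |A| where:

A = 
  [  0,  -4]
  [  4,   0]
For a 2×2 matrix, det = ad - bc = (0)(0) - (-4)(4) = 16

det(A) = 16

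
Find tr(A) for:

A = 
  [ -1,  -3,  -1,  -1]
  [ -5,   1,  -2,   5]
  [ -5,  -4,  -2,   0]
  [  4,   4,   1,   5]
3

tr(A) = -1 + 1 + -2 + 5 = 3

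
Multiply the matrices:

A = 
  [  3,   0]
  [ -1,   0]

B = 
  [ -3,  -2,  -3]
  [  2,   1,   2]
A is 2×2 and B is 2×3, so AB is 2×3. Each entry is (row of A)·(column of B):
AB[1,1] = (3)(-3) + (0)(2) = -9
AB[1,2] = (3)(-2) + (0)(1) = -6
AB[1,3] = (3)(-3) + (0)(2) = -9
AB[2,1] = (-1)(-3) + (0)(2) = 3
AB[2,2] = (-1)(-2) + (0)(1) = 2
AB[2,3] = (-1)(-3) + (0)(2) = 3

AB = 
  [ -9,  -6,  -9]
  [  3,   2,   3]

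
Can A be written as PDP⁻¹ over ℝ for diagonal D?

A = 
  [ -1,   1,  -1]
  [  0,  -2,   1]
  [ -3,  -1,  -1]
Yes

Characteristic polynomial: det(λI - A) = λ³ + 4λ² + 3λ
The constant term is 0, so λ = 0 is a root: p(λ) = λ(λ² + 4λ + 3)
λ² + 4λ + 3 = (λ + 3)(λ + 1)
Eigenvalues: 0, -1, -3
λ=-3: alg. mult. = 1, geom. mult. = 3 - rank(A - (-3)I) = 3 - 2 = 1
λ=-1: alg. mult. = 1, geom. mult. = 3 - rank(A - (-1)I) = 3 - 2 = 1
λ=0: alg. mult. = 1, geom. mult. = 3 - rank(A - (0)I) = 3 - 2 = 1
Sum of geometric multiplicities equals n, so A has n independent eigenvectors.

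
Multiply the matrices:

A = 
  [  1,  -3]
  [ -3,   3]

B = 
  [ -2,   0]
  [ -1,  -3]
A is 2×2 and B is 2×2, so AB is 2×2. Each entry is (row of A)·(column of B):
AB[1,1] = (1)(-2) + (-3)(-1) = 1
AB[1,2] = (1)(0) + (-3)(-3) = 9
AB[2,1] = (-3)(-2) + (3)(-1) = 3
AB[2,2] = (-3)(0) + (3)(-3) = -9

AB = 
  [  1,   9]
  [  3,  -9]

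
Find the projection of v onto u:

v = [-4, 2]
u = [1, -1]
v·u = (-4)(1) + (2)(-1) = -6
u·u = (1)² + (-1)² = 2
proj_u(v) = (v·u / u·u) × u = (-6/2) × u = (-3) × u

proj_u(v) = [-3, 3]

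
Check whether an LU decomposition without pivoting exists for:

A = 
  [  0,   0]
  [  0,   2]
Yes.
The first column is zero, so A is already upper triangular: L = I, U = A.
L = 
  [  1,   0]
  [  0,   1]
U = 
  [  0,   0]
  [  0,   2]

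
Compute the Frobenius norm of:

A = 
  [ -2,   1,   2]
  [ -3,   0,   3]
||A||_F = 5.196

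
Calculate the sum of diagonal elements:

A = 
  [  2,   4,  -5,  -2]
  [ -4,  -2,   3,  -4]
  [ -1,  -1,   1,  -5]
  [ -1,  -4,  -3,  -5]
-4

tr(A) = 2 + -2 + 1 + -5 = -4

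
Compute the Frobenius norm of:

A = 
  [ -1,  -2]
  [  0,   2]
||A||_F = 3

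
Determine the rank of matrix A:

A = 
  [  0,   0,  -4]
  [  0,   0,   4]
Row reduce:
R2 → R2 + (1)·R1
REF = 
  [  0,   0,  -4]
  [  0,   0,   0]
Pivot columns: 3 → 1 pivot.

rank(A) = 1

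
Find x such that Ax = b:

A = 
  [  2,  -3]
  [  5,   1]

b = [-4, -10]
Row reduce the augmented matrix [A|b]:
R2 → R2 - (5/2)·R1
REF = 
  [   2,   -3,   -4]
  [   0, 17/2,    0]

Back-substitution:
x₂ = 0 / (17/2) = 0
x₁ = (-4 - (-3)(0)) / 2 = -2

x = [-2, 0]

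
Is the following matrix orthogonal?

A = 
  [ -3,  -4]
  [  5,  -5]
No

AᵀA = 
  [ 34, -13]
  [-13,  41]
≠ I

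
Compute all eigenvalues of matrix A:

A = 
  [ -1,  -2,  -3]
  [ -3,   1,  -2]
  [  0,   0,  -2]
Characteristic polynomial: det(λI - A) = λ³ + 2λ² - 7λ - 14
Testing integer divisors of the constant term: p(-2) = 0, so (λ + 2) is a factor:
p(λ) = (λ + 2)(λ² - 7)
λ² - 7 = 0  ⇒  λ = (0 ± √((0)² - 4·(-7)))/2 = (0 ± √(28))/2
  = √7,  -√7

λ = -2, √7, -√7  (≈ -2, 2.646, -2.646)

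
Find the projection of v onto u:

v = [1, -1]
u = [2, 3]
v·u = (1)(2) + (-1)(3) = -1
u·u = (2)² + (3)² = 13
proj_u(v) = (v·u / u·u) × u = (-1/13) × u

proj_u(v) = [-2/13, -3/13]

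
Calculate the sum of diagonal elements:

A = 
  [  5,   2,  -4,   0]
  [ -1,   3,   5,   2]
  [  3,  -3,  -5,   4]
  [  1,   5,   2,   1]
4

tr(A) = 5 + 3 + -5 + 1 = 4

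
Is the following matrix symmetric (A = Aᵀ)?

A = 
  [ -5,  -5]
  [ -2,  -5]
No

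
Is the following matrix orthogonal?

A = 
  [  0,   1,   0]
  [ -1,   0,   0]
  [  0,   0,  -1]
Yes

AᵀA = 
  [  1,   0,   0]
  [  0,   1,   0]
  [  0,   0,   1]
= I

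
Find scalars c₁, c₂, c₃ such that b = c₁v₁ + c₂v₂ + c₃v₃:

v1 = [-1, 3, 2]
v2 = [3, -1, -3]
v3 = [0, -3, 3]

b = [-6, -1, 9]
c1 = 0, c2 = -2, c3 = 1

b = 0·v1 + -2·v2 + 1·v3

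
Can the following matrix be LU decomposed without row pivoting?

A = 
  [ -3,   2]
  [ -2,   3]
Yes.
A[1,1] = -3 ≠ 0, so Gaussian elimination proceeds without a row swap: multiplier ℓ₂₁ = (-2)/(-3) = 2/3, and U[2,2] = 3 - (2/3)(2) = 5/3.
L = 
  [  1,   0]
  [2/3,   1]
U = 
  [ -3,   2]
  [  0, 5/3]
Check row 2 of LU: [(2/3)(-3), (2/3)(2) + (5/3)] = [-2, 3] = row 2 of A ✓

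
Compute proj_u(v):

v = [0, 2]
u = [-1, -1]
v·u = (0)(-1) + (2)(-1) = -2
u·u = (-1)² + (-1)² = 2
proj_u(v) = (v·u / u·u) × u = (-2/2) × u = (-1) × u

proj_u(v) = [1, 1]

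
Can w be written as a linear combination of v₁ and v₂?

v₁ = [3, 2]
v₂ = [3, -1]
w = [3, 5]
Yes

Form the augmented matrix and row-reduce:
[v₁|v₂|w] = 
  [  3,   3,   3]
  [  2,  -1,   5]
R2 → R2 - (2/3)·R1
REF = 
  [  3,   3,   3]
  [  0,  -3,   3]

No row of the form [0 0 | nonzero], so the system is consistent. Back-substitution gives c₁ = 2, c₂ = -1: w = (2)·v₁ + (-1)·v₂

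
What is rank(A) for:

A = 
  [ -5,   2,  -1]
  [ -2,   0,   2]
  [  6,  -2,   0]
rank(A) = 2

Row reduce:
R2 → R2 - (2/5)·R1
R3 → R3 + (6/5)·R1
R3 → R3 + (1/2)·R2
REF = 
  [  -5,    2,   -1]
  [   0, -4/5, 12/5]
  [   0,    0,    0]
Pivot columns: 1, 2 → 2 pivots.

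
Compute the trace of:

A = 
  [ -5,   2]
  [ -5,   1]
-4

tr(A) = -5 + 1 = -4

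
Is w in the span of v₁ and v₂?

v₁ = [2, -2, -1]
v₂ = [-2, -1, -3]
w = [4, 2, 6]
Yes

Form the augmented matrix and row-reduce:
[v₁|v₂|w] = 
  [  2,  -2,   4]
  [ -2,  -1,   2]
  [ -1,  -3,   6]
R2 → R2 + (1)·R1
R3 → R3 + (1/2)·R1
R3 → R3 - (4/3)·R2
REF = 
  [  2,  -2,   4]
  [  0,  -3,   6]
  [  0,   0,   0]

No row of the form [0 0 | nonzero], so the system is consistent. Back-substitution gives c₁ = 0, c₂ = -2: w = (0)·v₁ + (-2)·v₂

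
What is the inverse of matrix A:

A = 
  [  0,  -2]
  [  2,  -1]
det(A) = (0)(-1) - (-2)(2) = 4
For a 2×2 matrix, A⁻¹ = (1/det(A)) · [[d, -b], [-c, a]]
    = (1/4) · [[-1, 2], [-2, 0]]

A⁻¹ = 
  [-1/4,  1/2]
  [-1/2,    0]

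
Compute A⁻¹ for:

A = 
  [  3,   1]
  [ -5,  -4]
det(A) = (3)(-4) - (1)(-5) = -7
For a 2×2 matrix, A⁻¹ = (1/det(A)) · [[d, -b], [-c, a]]
    = (-1/7) · [[-4, -1], [5, 3]]

A⁻¹ = 
  [ 4/7,  1/7]
  [-5/7, -3/7]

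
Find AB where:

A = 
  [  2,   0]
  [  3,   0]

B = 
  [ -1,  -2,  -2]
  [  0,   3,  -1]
A is 2×2 and B is 2×3, so AB is 2×3. Each entry is (row of A)·(column of B):
AB[1,1] = (2)(-1) + (0)(0) = -2
AB[1,2] = (2)(-2) + (0)(3) = -4
AB[1,3] = (2)(-2) + (0)(-1) = -4
AB[2,1] = (3)(-1) + (0)(0) = -3
AB[2,2] = (3)(-2) + (0)(3) = -6
AB[2,3] = (3)(-2) + (0)(-1) = -6

AB = 
  [ -2,  -4,  -4]
  [ -3,  -6,  -6]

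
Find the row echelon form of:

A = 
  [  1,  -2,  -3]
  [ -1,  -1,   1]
Row operations:
R2 → R2 + (1)·R1

Resulting echelon form:
REF = 
  [  1,  -2,  -3]
  [  0,  -3,  -2]

Rank = 2 (number of non-zero pivot rows).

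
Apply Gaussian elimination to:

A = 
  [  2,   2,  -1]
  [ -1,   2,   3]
Row operations:
R2 → R2 + (1/2)·R1

Resulting echelon form:
REF = 
  [  2,   2,  -1]
  [  0,   3, 5/2]

Rank = 2 (number of non-zero pivot rows).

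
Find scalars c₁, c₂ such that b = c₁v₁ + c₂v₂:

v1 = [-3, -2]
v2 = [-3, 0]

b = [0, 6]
c1 = -3, c2 = 3

b = -3·v1 + 3·v2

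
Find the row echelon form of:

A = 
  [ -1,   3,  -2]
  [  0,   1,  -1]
Row operations:
No row operations needed (already in echelon form).

Resulting echelon form:
REF = 
  [ -1,   3,  -2]
  [  0,   1,  -1]

Rank = 2 (number of non-zero pivot rows).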